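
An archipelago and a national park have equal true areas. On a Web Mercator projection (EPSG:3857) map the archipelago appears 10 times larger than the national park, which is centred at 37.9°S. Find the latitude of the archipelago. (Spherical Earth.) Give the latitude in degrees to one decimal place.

75.6°

Mercator areal scale is sec²φ, so apparent-area ratio = sec²φ₁ / sec²φ₂ = cos²φ₂ / cos²φ₁.
cos²φ₂ / cos²φ₁ = 10  ⇒  cos φ₁ = cos 37.9° / √10 = 0.7891/3.162 = 0.2495.
φ₁ = arccos(0.2495) ≈ 75.6°.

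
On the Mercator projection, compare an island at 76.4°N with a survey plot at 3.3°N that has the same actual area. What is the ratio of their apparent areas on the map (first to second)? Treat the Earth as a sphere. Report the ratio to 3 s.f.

On Mercator, area is exaggerated by sec²φ = 1/cos²φ.
At 76.4°: sec²(76.4°) = 1/0.2351² = 18.09.
At 3.3°: sec²(3.3°) = 1/0.9983² = 1.003.
Ratio = 18.09/1.003 = cos²(3.3°)/cos²(76.4°) ≈ 18.0.

18.0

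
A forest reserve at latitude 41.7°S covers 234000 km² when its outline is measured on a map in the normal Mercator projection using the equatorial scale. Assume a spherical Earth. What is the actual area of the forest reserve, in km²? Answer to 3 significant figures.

The Mercator projection is conformal; its linear scale factor is the same in every direction and equals sec φ = 1/cos φ.
Areal scale = k² = sec²φ = 1/cos²(41.7°) = 1/0.7466² = 1.794.
True area = apparent / (areal scale) = 234000 / 1.794 ≈ 130000 km².

130000 km²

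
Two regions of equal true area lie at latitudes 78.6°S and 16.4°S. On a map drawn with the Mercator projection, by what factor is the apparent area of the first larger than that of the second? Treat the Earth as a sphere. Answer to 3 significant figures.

23.6

Mercator areal scale is sec²φ.
At 78.6°: sec²(78.6°) = 1/0.1977² = 25.60.
At 16.4°: sec²(16.4°) = 1/0.9593² = 1.087.
Ratio = 25.60/1.087 = cos²(16.4°)/cos²(78.6°) ≈ 23.6.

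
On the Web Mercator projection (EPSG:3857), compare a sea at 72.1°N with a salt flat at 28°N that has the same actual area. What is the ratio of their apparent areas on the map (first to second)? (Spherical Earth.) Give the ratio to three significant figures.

8.25

On Mercator, area is exaggerated by sec²φ = 1/cos²φ.
At 72.1°: sec²(72.1°) = 1/0.3074² = 10.59.
At 28°: sec²(28°) = 1/0.8829² = 1.283.
Ratio = 10.59/1.283 = cos²(28°)/cos²(72.1°) ≈ 8.25.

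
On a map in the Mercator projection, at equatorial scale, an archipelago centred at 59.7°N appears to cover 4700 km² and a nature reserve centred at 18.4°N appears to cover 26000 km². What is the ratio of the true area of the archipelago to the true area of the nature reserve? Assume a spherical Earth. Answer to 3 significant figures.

Since Mercator area scale is 1/cos²φ, the true area equals the apparent area multiplied by cos²φ.
True area of archipelago: 4700 × cos²(59.7°) = 4700 × 0.2545 = 1196 km².
True area of nature reserve: 26000 × cos²(18.4°) = 26000 × 0.9004 = 23410 km².
Ratio = 1196 / 23410 ≈ 0.0511.

0.0511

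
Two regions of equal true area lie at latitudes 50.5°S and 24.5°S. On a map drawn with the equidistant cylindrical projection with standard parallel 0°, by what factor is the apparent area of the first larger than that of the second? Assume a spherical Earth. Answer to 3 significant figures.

Plate carrée maps x = Rλ, y = Rφ. The meridian scale is h = 1 and the parallel scale is k = 1/cos φ = sec φ.
Areal scale at 50.5°: h·k = 1.000 × 1.572 = 1.572.
Areal scale at 24.5°: h·k = 1.000 × 1.099 = 1.099.
Ratio = 1.572/1.099 ≈ 1.43.

1.43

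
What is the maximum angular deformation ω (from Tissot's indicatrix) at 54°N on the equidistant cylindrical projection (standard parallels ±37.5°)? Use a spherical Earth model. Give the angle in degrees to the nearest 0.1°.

17.1°

With standard parallel φ₀ = 37.5°, the equirectangular projection gives x = Rλ cos φ₀, y = Rφ, so h = 1 and k = cos 37.5° / cos φ.
At 54°: h = 1.000, k = 1.350; principal scales a = 1.350, b = 1.000.
sin(ω/2) = (a − b)/(a + b) = 0.3497/2.350 = 0.1488, so ω = 2 arcsin(0.1488) ≈ 17.1°.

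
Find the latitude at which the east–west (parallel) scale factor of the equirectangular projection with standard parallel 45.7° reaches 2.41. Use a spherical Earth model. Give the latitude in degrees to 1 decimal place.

73.2°

In the equirectangular projection with standard parallel φ₀ = 45.7° (x = Rλ cos φ₀, y = Rφ), meridians are true-scale (h = 1) and the parallel scale is k = cos φ₀ / cos φ.
k = cos φ₀ / cos φ = 2.41  ⇒  cos φ = cos 45.7° / 2.41 = 0.2898.
φ = arccos(0.2898) ≈ 73.2°.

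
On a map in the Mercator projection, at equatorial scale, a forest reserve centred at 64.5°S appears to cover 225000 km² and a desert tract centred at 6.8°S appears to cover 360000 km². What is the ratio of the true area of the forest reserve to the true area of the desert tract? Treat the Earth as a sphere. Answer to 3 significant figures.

On Mercator the areal scale is sec²φ, so true area = apparent × cos²φ.
True area of forest reserve: 225000 × cos²(64.5°) = 225000 × 0.1853 = 41700 km².
True area of desert tract: 360000 × cos²(6.8°) = 360000 × 0.9860 = 355000 km².
Ratio = 41700 / 355000 ≈ 0.117.

0.117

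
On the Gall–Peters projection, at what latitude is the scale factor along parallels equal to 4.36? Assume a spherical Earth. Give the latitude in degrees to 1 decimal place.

Gall–Peters is a cylindrical equal-area projection with standard parallels at ±45°. For cylindrical equal-area with standard parallel φ₀, h = cos φ / cos φ₀ and k = cos φ₀ / cos φ, so h·k = 1.
k = cos φ₀ / cos φ = 4.36  ⇒  cos φ = cos 45° / 4.36 = 0.1622.
φ = arccos(0.1622) ≈ 80.7°.

80.7°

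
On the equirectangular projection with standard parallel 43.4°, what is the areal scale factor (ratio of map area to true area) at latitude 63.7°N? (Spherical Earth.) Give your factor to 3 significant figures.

1.64

In the equirectangular projection with standard parallel φ₀ = 43.4° (x = Rλ cos φ₀, y = Rφ), meridians are true-scale (h = 1) and the parallel scale is k = cos φ₀ / cos φ.
Areal scale = h·k = 1 × cos φ₀ / cos φ; at 63.7°, h = 1.000, k = 1.640, so h·k = 1.640.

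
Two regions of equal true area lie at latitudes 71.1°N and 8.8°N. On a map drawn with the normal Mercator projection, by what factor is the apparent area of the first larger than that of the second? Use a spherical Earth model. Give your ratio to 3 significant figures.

9.31

Mercator is conformal with k = sec φ, so areal scale = k² = sec²φ.
At 71.1°: sec²(71.1°) = 1/0.3239² = 9.531.
At 8.8°: sec²(8.8°) = 1/0.9882² = 1.024.
Ratio = 9.531/1.024 = cos²(8.8°)/cos²(71.1°) ≈ 9.31.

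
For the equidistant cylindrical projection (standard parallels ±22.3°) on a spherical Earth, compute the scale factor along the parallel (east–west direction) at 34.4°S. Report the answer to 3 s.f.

1.12

With standard parallel φ₀ = 22.3°, the equirectangular projection gives x = Rλ cos φ₀, y = Rφ, so h = 1 and k = cos 22.3° / cos φ.
k = cos 22.3° / cos 34.4° = 0.9252/0.8251 = 1.121.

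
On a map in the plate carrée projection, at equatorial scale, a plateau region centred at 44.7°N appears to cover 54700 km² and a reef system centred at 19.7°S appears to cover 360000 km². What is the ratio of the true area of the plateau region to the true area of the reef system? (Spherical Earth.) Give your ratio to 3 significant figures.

Plate carrée has h = 1 and k = sec φ, giving areal scale sec φ; true area = (apparent area) · cos φ.
True area of plateau region: 54700 × cos(44.7°) = 54700 × 0.7108 = 38880 km².
True area of reef system: 360000 × cos(19.7°) = 360000 × 0.9415 = 338900 km².
Ratio = 38880 / 338900 ≈ 0.115.

0.115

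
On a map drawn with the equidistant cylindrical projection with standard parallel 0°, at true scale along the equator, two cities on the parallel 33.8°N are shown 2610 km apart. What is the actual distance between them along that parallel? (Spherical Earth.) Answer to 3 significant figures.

In the plate carrée (x = Rλ, y = Rφ), meridians are true-scale (h = 1) and parallels are stretched by k = sec φ.
Along the parallel at 33.8°, map distances are exaggerated by k = sec 33.8° = 1.203.
True distance = 2610 / 1.203 = 2610 × cos 33.8° ≈ 2170 km.

2170 km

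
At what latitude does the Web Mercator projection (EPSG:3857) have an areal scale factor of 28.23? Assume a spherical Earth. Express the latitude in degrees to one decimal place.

Mercator areal scale is sec²φ.
sec²φ = 28.23  ⇒  cos²φ = 0.03542  ⇒  cos φ = 0.1882.
φ = arccos(0.1882) ≈ 79.2°.

79.2°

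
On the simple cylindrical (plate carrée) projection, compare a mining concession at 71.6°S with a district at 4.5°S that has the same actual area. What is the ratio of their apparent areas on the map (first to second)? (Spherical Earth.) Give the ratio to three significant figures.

In the plate carrée (x = Rλ, y = Rφ), meridians are true-scale (h = 1) and parallels are stretched by k = sec φ.
Areal scale at 71.6°: h·k = 1.000 × 3.168 = 3.168.
Areal scale at 4.5°: h·k = 1.000 × 1.003 = 1.003.
Ratio = 3.168/1.003 ≈ 3.16.

3.16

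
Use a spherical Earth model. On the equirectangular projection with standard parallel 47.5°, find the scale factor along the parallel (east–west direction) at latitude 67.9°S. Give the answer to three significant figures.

In the equirectangular projection with standard parallel φ₀ = 47.5° (x = Rλ cos φ₀, y = Rφ), meridians are true-scale (h = 1) and the parallel scale is k = cos φ₀ / cos φ.
k = cos 47.5° / cos 67.9° = 0.6756/0.3762 = 1.796.

1.80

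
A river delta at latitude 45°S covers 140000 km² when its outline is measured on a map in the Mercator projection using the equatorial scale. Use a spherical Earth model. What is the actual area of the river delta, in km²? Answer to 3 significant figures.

70000 km²

For Mercator, h = k = sec φ (a conformal cylindrical projection has a single point scale, 1/cos φ).
Areal scale = k² = sec²φ = 1/cos²(45°) = 1/0.7071² = 2.000.
True area = apparent / (areal scale) = 140000 / 2.000 ≈ 70000 km².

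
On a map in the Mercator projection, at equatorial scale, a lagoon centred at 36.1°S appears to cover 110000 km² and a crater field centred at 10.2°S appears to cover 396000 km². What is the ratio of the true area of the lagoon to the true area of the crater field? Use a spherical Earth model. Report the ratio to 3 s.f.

Mercator's areal exaggeration is sec²φ; hence true area = (apparent area) · cos²φ.
True area of lagoon: 110000 × cos²(36.1°) = 110000 × 0.6528 = 71810 km².
True area of crater field: 396000 × cos²(10.2°) = 396000 × 0.9686 = 383600 km².
Ratio = 71810 / 383600 ≈ 0.187.

0.187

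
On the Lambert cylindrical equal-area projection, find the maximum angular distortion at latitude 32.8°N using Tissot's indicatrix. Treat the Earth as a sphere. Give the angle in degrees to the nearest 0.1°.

19.8°

The Lambert cylindrical equal-area projection is the cylindrical equal-area projection with its standard parallel at the equator (φ₀ = 0). For cylindrical equal-area with standard parallel φ₀, h = cos φ / cos φ₀ and k = cos φ₀ / cos φ, so h·k = 1.
At 32.8°: h = 0.8406, k = 1.190; principal scales a = 1.190, b = 0.8406.
sin(ω/2) = (a − b)/(a + b) = 0.3491/2.030 = 0.1720, so ω = 2 arcsin(0.1720) ≈ 19.8°.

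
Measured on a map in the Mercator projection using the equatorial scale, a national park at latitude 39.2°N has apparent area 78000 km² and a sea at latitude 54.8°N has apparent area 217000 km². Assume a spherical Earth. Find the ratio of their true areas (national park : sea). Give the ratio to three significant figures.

On Mercator the areal scale is sec²φ, so true area = apparent × cos²φ.
True area of national park: 78000 × cos²(39.2°) = 78000 × 0.6005 = 46840 km².
True area of sea: 217000 × cos²(54.8°) = 217000 × 0.3323 = 72100 km².
Ratio = 46840 / 72100 ≈ 0.650.

0.650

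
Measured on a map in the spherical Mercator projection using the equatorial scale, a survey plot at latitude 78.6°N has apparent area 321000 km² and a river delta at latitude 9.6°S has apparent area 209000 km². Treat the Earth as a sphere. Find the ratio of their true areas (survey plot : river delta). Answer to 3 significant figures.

0.0617

On Mercator the areal scale is sec²φ, so true area = apparent × cos²φ.
True area of survey plot: 321000 × cos²(78.6°) = 321000 × 0.03907 = 12540 km².
True area of river delta: 209000 × cos²(9.6°) = 209000 × 0.9722 = 203200 km².
Ratio = 12540 / 203200 ≈ 0.0617.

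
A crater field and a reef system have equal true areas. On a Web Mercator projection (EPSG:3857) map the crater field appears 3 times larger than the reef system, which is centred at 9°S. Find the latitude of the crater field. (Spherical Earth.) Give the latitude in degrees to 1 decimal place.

55.2°

For equal true areas on Mercator, apparent areas scale as sec²φ, so the ratio is cos²φ₂ / cos²φ₁.
cos²φ₂ / cos²φ₁ = 3  ⇒  cos φ₁ = cos 9° / √3 = 0.9877/1.732 = 0.5702.
φ₁ = arccos(0.5702) ≈ 55.2°.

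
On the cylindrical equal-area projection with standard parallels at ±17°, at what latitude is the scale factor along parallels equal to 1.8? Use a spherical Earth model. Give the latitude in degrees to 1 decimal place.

57.9°

Cylindrical equal-area (φ₀ = 17°): h = cos φ / cos 17° along meridians, k = cos 17° / cos φ along parallels; h·k = 1.
k = cos φ₀ / cos φ = 1.8  ⇒  cos φ = cos 17° / 1.8 = 0.5313.
φ = arccos(0.5313) ≈ 57.9°.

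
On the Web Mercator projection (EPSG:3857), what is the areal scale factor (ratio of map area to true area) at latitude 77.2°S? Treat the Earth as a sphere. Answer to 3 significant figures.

The Mercator projection is conformal; its linear scale factor is the same in every direction and equals sec φ = 1/cos φ.
Areal scale = k² = sec²φ = 1/cos²(77.2°) = 1/0.2215² = 20.37.

20.4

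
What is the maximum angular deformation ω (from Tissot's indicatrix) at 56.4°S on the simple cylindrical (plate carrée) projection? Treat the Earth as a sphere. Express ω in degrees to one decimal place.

33.4°

Plate carrée maps x = Rλ, y = Rφ. The meridian scale is h = 1 and the parallel scale is k = 1/cos φ = sec φ.
At 56.4°: h = 1.000, k = 1.807; principal scales a = 1.807, b = 1.000.
sin(ω/2) = (a − b)/(a + b) = 0.8070/2.807 = 0.2875, so ω = 2 arcsin(0.2875) ≈ 33.4°.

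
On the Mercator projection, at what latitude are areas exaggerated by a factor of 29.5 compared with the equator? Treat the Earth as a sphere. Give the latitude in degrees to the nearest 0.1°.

Mercator areal scale is sec²φ.
sec²φ = 29.5  ⇒  cos²φ = 0.03390  ⇒  cos φ = 0.1841.
φ = arccos(0.1841) ≈ 79.4°.

79.4°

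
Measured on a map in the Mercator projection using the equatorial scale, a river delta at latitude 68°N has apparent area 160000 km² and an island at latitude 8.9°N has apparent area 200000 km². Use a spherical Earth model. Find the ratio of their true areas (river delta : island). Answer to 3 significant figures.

Mercator's areal exaggeration is sec²φ; hence true area = (apparent area) · cos²φ.
True area of river delta: 160000 × cos²(68°) = 160000 × 0.1403 = 22450 km².
True area of island: 200000 × cos²(8.9°) = 200000 × 0.9761 = 195200 km².
Ratio = 22450 / 195200 ≈ 0.115.

0.115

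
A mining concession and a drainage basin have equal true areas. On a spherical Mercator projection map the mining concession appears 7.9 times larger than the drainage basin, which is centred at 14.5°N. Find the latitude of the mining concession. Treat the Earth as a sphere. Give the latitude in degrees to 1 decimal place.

Mercator areal scale is sec²φ, so apparent-area ratio = sec²φ₁ / sec²φ₂ = cos²φ₂ / cos²φ₁.
cos²φ₂ / cos²φ₁ = 7.9  ⇒  cos φ₁ = cos 14.5° / √7.9 = 0.9681/2.811 = 0.3445.
φ₁ = arccos(0.3445) ≈ 69.9°.

69.9°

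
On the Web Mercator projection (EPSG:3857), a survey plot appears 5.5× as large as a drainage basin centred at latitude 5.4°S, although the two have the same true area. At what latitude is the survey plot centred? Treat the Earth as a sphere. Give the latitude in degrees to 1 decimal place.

64.9°

Mercator areal scale is sec²φ, so apparent-area ratio = sec²φ₁ / sec²φ₂ = cos²φ₂ / cos²φ₁.
cos²φ₂ / cos²φ₁ = 5.5  ⇒  cos φ₁ = cos 5.4° / √5.5 = 0.9956/2.345 = 0.4245.
φ₁ = arccos(0.4245) ≈ 64.9°.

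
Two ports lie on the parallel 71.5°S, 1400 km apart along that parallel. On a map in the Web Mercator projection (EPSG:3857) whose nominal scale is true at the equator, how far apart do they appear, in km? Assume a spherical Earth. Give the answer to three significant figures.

4410 km

For Mercator, h = k = sec φ (a conformal cylindrical projection has a single point scale, 1/cos φ).
Along the parallel, k = sec 71.5° = 1/0.3173 = 3.152.
Map distance = 1400 × 3.152 ≈ 4410 km.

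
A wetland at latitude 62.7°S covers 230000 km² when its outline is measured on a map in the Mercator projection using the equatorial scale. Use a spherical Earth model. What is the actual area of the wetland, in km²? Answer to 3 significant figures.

Mercator is conformal, so the point scale is isotropic: h = k = sec φ = 1/cos φ.
Areal scale = k² = sec²φ = 1/cos²(62.7°) = 1/0.4586² = 4.754.
True area = apparent / (areal scale) = 230000 / 4.754 ≈ 48400 km².

48400 km²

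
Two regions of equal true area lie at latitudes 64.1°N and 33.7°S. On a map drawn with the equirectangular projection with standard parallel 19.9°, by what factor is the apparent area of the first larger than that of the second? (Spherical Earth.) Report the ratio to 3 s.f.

1.90

The equidistant cylindrical projection with φ₀ = 19.9° has h = 1 (meridians true) and k = cos φ₀ / cos φ along parallels.
Areal scale at 64.1°: h·k = 1.000 × 2.153 = 2.153.
Areal scale at 33.7°: h·k = 1.000 × 1.130 = 1.130.
Ratio = 2.153/1.130 ≈ 1.90.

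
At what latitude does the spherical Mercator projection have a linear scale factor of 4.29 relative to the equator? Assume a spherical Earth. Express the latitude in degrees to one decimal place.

76.5°

Mercator scale is k = sec φ = 1/cos φ.
1/cos φ = 4.29  ⇒  cos φ = 0.2331  ⇒  φ = arccos(0.2331) ≈ 76.5°.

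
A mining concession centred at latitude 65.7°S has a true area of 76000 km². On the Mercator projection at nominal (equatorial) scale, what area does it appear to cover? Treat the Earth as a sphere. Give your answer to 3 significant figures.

449000 km²

Mercator is conformal, so the point scale is isotropic: h = k = sec φ = 1/cos φ.
Areal scale = k² = sec²φ = 1/cos²(65.7°) = 1/0.4115² = 5.905.
Apparent area = 76000 × 5.905 ≈ 449000 km².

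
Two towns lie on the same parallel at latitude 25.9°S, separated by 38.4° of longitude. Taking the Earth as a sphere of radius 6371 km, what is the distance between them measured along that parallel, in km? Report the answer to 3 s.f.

Arc length along a parallel = R cos φ · Δλ (with Δλ in radians).
= 6371 × cos 25.9° × (38.4° × π/180) = 6371 × 0.8996 × 0.6702 ≈ 3840 km.

3840 km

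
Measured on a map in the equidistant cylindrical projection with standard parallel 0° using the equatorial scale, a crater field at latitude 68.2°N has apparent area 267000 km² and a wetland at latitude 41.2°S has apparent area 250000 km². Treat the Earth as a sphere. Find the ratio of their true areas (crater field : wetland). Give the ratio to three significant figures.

0.527

On the plate carrée, areal scale = h·k = 1 × sec φ, so true area = apparent × cos φ.
True area of crater field: 267000 × cos(68.2°) = 267000 × 0.3714 = 99160 km².
True area of wetland: 250000 × cos(41.2°) = 250000 × 0.7524 = 188100 km².
Ratio = 99160 / 188100 ≈ 0.527.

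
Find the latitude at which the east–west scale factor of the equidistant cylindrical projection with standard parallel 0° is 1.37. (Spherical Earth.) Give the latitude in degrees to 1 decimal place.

Plate carrée: h = 1, k = sec φ along parallels.
sec φ = 1.37  ⇒  cos φ = 0.7299  ⇒  φ ≈ 43.1°.

43.1°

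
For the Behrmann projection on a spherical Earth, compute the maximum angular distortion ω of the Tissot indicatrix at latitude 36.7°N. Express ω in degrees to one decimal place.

Behrmann is a cylindrical equal-area projection with standard parallels at ±30°. A cylindrical equal-area projection with standard parallel φ₀ has meridian scale h = cos φ / cos φ₀ and parallel scale k = cos φ₀ / cos φ (so areas are preserved, h·k = 1).
At 36.7°: h = 0.9258, k = 1.080; principal scales a = 1.080, b = 0.9258.
sin(ω/2) = (a − b)/(a + b) = 0.1543/2.006 = 0.07693, so ω = 2 arcsin(0.07693) ≈ 8.8°.

8.8°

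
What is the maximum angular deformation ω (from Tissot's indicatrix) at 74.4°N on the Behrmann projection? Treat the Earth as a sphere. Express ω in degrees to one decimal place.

The Behrmann projection is cylindrical equal-area with φ₀ = 30°. For cylindrical equal-area with standard parallel φ₀, h = cos φ / cos φ₀ and k = cos φ₀ / cos φ, so h·k = 1.
At 74.4°: h = 0.3105, k = 3.220; principal scales a = 3.220, b = 0.3105.
sin(ω/2) = (a − b)/(a + b) = 2.910/3.531 = 0.8241, so ω = 2 arcsin(0.8241) ≈ 111.0°.

111.0°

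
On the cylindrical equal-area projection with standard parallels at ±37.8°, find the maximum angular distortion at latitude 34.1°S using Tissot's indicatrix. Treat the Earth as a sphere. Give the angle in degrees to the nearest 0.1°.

A cylindrical equal-area projection with standard parallel φ₀ has meridian scale h = cos φ / cos φ₀ and parallel scale k = cos φ₀ / cos φ (so areas are preserved, h·k = 1).
At 34.1°: h = 1.048, k = 0.9542; principal scales a = 1.048, b = 0.9542.
sin(ω/2) = (a − b)/(a + b) = 0.09375/2.002 = 0.04682, so ω = 2 arcsin(0.04682) ≈ 5.4°.

5.4°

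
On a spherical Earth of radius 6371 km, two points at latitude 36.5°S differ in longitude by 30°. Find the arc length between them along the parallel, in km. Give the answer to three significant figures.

2680 km

Arc length along a parallel = R cos φ · Δλ (with Δλ in radians).
= 6371 × cos 36.5° × (30° × π/180) = 6371 × 0.8039 × 0.5236 ≈ 2680 km.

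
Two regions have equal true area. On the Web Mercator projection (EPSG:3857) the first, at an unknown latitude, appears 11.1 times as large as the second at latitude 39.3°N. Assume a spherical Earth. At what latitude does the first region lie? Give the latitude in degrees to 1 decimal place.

76.6°

On Mercator, (apparent₁)/(apparent₂) = sec²φ₁ / sec²φ₂ when true areas are equal.
cos²φ₂ / cos²φ₁ = 11.1  ⇒  cos φ₁ = cos 39.3° / √11.1 = 0.7738/3.332 = 0.2323.
φ₁ = arccos(0.2323) ≈ 76.6°.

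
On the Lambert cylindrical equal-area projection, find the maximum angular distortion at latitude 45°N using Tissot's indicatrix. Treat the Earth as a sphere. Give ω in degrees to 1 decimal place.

The Lambert cylindrical equal-area projection is the cylindrical equal-area projection with its standard parallel at the equator (φ₀ = 0). A cylindrical equal-area projection with standard parallel φ₀ has meridian scale h = cos φ / cos φ₀ and parallel scale k = cos φ₀ / cos φ (so areas are preserved, h·k = 1).
At 45°: h = 0.7071, k = 1.414; principal scales a = 1.414, b = 0.7071.
sin(ω/2) = (a − b)/(a + b) = 0.7071/2.121 = 0.3333, so ω = 2 arcsin(0.3333) ≈ 38.9°.

38.9°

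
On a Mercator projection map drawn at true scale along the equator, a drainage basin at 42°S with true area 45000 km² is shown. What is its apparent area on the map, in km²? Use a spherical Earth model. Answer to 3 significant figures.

81500 km²

For Mercator, h = k = sec φ (a conformal cylindrical projection has a single point scale, 1/cos φ).
Areal scale = k² = sec²φ = 1/cos²(42°) = 1/0.7431² = 1.811.
Apparent area = 45000 × 1.811 ≈ 81500 km².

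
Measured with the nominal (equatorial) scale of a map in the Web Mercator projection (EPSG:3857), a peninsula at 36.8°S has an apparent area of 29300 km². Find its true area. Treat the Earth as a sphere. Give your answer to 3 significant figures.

For Mercator, h = k = sec φ (a conformal cylindrical projection has a single point scale, 1/cos φ).
Areal scale = k² = sec²φ = 1/cos²(36.8°) = 1/0.8007² = 1.560.
True area = apparent / (areal scale) = 29300 / 1.560 ≈ 18800 km².

18800 km²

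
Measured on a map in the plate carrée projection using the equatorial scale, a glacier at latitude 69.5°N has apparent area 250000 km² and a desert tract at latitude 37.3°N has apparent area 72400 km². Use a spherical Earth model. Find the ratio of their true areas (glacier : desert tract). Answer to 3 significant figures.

Plate carrée has h = 1 and k = sec φ, giving areal scale sec φ; true area = (apparent area) · cos φ.
True area of glacier: 250000 × cos(69.5°) = 250000 × 0.3502 = 87550 km².
True area of desert tract: 72400 × cos(37.3°) = 72400 × 0.7955 = 57590 km².
Ratio = 87550 / 57590 ≈ 1.52.

1.52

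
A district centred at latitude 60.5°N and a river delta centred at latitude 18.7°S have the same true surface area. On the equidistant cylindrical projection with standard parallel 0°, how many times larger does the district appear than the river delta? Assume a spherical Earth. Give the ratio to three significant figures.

In the plate carrée (x = Rλ, y = Rφ), meridians are true-scale (h = 1) and parallels are stretched by k = sec φ.
Areal scale at 60.5°: h·k = 1.000 × 2.031 = 2.031.
Areal scale at 18.7°: h·k = 1.000 × 1.056 = 1.056.
Ratio = 2.031/1.056 ≈ 1.92.

1.92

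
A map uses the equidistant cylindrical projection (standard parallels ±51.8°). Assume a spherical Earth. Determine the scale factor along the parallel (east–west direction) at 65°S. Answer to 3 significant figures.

1.46

In the equirectangular projection with standard parallel φ₀ = 51.8° (x = Rλ cos φ₀, y = Rφ), meridians are true-scale (h = 1) and the parallel scale is k = cos φ₀ / cos φ.
k = cos 51.8° / cos 65° = 0.6184/0.4226 = 1.463.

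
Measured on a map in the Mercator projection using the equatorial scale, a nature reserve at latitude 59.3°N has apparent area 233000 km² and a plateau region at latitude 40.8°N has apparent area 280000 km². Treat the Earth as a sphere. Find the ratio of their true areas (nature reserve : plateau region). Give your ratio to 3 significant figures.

Since Mercator area scale is 1/cos²φ, the true area equals the apparent area multiplied by cos²φ.
True area of nature reserve: 233000 × cos²(59.3°) = 233000 × 0.2607 = 60730 km².
True area of plateau region: 280000 × cos²(40.8°) = 280000 × 0.5730 = 160500 km².
Ratio = 60730 / 160500 ≈ 0.379.

0.379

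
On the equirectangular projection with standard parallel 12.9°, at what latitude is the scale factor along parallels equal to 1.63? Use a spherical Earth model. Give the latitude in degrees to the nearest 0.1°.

With standard parallel φ₀ = 12.9°, the equirectangular projection gives x = Rλ cos φ₀, y = Rφ, so h = 1 and k = cos 12.9° / cos φ.
k = cos φ₀ / cos φ = 1.63  ⇒  cos φ = cos 12.9° / 1.63 = 0.5980.
φ = arccos(0.5980) ≈ 53.3°.

53.3°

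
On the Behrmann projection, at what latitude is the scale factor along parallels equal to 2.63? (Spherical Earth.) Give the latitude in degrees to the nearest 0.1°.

70.8°

Behrmann is a cylindrical equal-area projection with standard parallels at ±30°. A cylindrical equal-area projection with standard parallel φ₀ has meridian scale h = cos φ / cos φ₀ and parallel scale k = cos φ₀ / cos φ (so areas are preserved, h·k = 1).
k = cos φ₀ / cos φ = 2.63  ⇒  cos φ = cos 30° / 2.63 = 0.3293.
φ = arccos(0.3293) ≈ 70.8°.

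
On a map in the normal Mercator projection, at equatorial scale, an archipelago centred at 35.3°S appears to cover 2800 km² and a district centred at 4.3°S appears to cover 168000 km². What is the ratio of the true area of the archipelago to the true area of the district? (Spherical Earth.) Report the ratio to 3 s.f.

On Mercator the areal scale is sec²φ, so true area = apparent × cos²φ.
True area of archipelago: 2800 × cos²(35.3°) = 2800 × 0.6661 = 1865 km².
True area of district: 168000 × cos²(4.3°) = 168000 × 0.9944 = 167100 km².
Ratio = 1865 / 167100 ≈ 0.0112.

0.0112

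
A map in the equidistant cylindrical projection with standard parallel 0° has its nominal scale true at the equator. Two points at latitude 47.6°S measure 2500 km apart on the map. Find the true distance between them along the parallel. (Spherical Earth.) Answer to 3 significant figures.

Plate carrée maps x = Rλ, y = Rφ. The meridian scale is h = 1 and the parallel scale is k = 1/cos φ = sec φ.
Along the parallel at 47.6°, map distances are exaggerated by k = sec 47.6° = 1.483.
True distance = 2500 / 1.483 = 2500 × cos 47.6° ≈ 1690 km.

1690 km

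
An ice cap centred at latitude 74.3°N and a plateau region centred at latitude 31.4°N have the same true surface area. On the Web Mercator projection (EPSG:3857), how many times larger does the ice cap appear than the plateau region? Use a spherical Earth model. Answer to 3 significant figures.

9.95

Mercator areal scale is sec²φ.
At 74.3°: sec²(74.3°) = 1/0.2706² = 13.66.
At 31.4°: sec²(31.4°) = 1/0.8536² = 1.373.
Ratio = 13.66/1.373 = cos²(31.4°)/cos²(74.3°) ≈ 9.95.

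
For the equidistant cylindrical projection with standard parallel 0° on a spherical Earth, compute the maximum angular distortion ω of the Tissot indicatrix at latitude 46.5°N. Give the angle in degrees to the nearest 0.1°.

In the plate carrée (x = Rλ, y = Rφ), meridians are true-scale (h = 1) and parallels are stretched by k = sec φ.
At 46.5°: h = 1.000, k = 1.453; principal scales a = 1.453, b = 1.000.
sin(ω/2) = (a − b)/(a + b) = 0.4527/2.453 = 0.1846, so ω = 2 arcsin(0.1846) ≈ 21.3°.

21.3°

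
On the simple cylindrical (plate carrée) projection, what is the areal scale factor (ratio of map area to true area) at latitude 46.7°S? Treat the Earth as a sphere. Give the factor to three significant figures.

In the plate carrée (x = Rλ, y = Rφ), meridians are true-scale (h = 1) and parallels are stretched by k = sec φ.
Areal scale = h·k = 1 × sec φ; at 46.7°, h = 1.000, k = 1.458, so h·k = 1.458.

1.46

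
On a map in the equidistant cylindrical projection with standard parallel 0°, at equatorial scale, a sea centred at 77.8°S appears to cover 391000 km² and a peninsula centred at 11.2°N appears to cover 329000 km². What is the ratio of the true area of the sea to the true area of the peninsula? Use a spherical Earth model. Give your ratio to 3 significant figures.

On the plate carrée, areal scale = h·k = 1 × sec φ, so true area = apparent × cos φ.
True area of sea: 391000 × cos(77.8°) = 391000 × 0.2113 = 82630 km².
True area of peninsula: 329000 × cos(11.2°) = 329000 × 0.9810 = 322700 km².
Ratio = 82630 / 322700 ≈ 0.256.

0.256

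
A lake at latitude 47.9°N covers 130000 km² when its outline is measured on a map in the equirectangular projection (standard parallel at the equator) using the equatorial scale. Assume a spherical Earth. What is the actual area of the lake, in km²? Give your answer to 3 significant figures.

87200 km²

For the equirectangular projection with φ₀ = 0 (plate carrée), h = 1 along meridians and k = sec φ along parallels.
Areal scale = h·k = 1 × sec φ; at 47.9°, h = 1.000, k = 1.492, so h·k = 1.492.
True area = apparent / (areal scale) = 130000 / 1.492 ≈ 87200 km².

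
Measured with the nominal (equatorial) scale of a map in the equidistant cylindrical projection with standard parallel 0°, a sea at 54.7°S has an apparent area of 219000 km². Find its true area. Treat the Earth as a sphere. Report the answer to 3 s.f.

127000 km²

For the equirectangular projection with φ₀ = 0 (plate carrée), h = 1 along meridians and k = sec φ along parallels.
Areal scale = h·k = 1 × sec φ; at 54.7°, h = 1.000, k = 1.731, so h·k = 1.731.
True area = apparent / (areal scale) = 219000 / 1.731 ≈ 127000 km².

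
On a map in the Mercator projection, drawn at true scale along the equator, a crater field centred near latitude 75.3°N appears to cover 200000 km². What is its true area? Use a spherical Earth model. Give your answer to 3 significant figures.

12900 km²

For Mercator, h = k = sec φ (a conformal cylindrical projection has a single point scale, 1/cos φ).
Areal scale = k² = sec²φ = 1/cos²(75.3°) = 1/0.2538² = 15.53.
True area = apparent / (areal scale) = 200000 / 15.53 ≈ 12900 km².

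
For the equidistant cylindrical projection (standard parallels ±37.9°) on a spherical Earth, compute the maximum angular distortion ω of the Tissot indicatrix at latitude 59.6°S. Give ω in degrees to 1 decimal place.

In the equirectangular projection with standard parallel φ₀ = 37.9° (x = Rλ cos φ₀, y = Rφ), meridians are true-scale (h = 1) and the parallel scale is k = cos φ₀ / cos φ.
At 59.6°: h = 1.000, k = 1.559; principal scales a = 1.559, b = 1.000.
sin(ω/2) = (a − b)/(a + b) = 0.5594/2.559 = 0.2186, so ω = 2 arcsin(0.2186) ≈ 25.2°.

25.2°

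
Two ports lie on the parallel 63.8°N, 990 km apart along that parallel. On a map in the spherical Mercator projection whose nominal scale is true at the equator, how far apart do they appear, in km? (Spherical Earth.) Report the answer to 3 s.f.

2240 km

The Mercator projection is conformal; its linear scale factor is the same in every direction and equals sec φ = 1/cos φ.
Along the parallel, k = sec 63.8° = 1/0.4415 = 2.265.
Map distance = 990 × 2.265 ≈ 2240 km.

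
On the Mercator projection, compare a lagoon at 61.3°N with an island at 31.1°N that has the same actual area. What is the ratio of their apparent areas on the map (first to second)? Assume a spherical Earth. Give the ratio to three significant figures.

Mercator areal scale is sec²φ.
At 61.3°: sec²(61.3°) = 1/0.4802² = 4.336.
At 31.1°: sec²(31.1°) = 1/0.8563² = 1.364.
Ratio = 4.336/1.364 = cos²(31.1°)/cos²(61.3°) ≈ 3.18.

3.18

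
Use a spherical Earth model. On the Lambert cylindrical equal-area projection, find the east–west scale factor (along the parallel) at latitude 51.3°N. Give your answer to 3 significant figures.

The Lambert cylindrical equal-area projection is the cylindrical equal-area projection with its standard parallel at the equator (φ₀ = 0). Cylindrical equal-area (φ₀ = 0°): h = cos φ / cos 0° along meridians, k = cos 0° / cos φ along parallels; h·k = 1.
k = cos 0° / cos 51.3° = 1.000/0.6252 = 1.599.

1.60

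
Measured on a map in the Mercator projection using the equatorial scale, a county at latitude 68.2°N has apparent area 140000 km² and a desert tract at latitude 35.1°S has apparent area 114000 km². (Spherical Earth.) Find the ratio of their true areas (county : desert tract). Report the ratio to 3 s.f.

Mercator's areal exaggeration is sec²φ; hence true area = (apparent area) · cos²φ.
True area of county: 140000 × cos²(68.2°) = 140000 × 0.1379 = 19310 km².
True area of desert tract: 114000 × cos²(35.1°) = 114000 × 0.6694 = 76310 km².
Ratio = 19310 / 76310 ≈ 0.253.

0.253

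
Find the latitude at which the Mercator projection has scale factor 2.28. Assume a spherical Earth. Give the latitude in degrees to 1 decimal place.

Mercator scale is k = sec φ = 1/cos φ.
1/cos φ = 2.28  ⇒  cos φ = 0.4386  ⇒  φ = arccos(0.4386) ≈ 64.0°.

64.0°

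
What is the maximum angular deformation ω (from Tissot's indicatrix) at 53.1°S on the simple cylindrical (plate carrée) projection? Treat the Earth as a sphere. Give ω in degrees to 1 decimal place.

28.9°

Plate carrée maps x = Rλ, y = Rφ. The meridian scale is h = 1 and the parallel scale is k = 1/cos φ = sec φ.
At 53.1°: h = 1.000, k = 1.666; principal scales a = 1.666, b = 1.000.
sin(ω/2) = (a − b)/(a + b) = 0.6655/2.666 = 0.2497, so ω = 2 arcsin(0.2497) ≈ 28.9°.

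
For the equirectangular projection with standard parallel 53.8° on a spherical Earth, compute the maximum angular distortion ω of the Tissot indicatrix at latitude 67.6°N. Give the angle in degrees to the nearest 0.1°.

With standard parallel φ₀ = 53.8°, the equirectangular projection gives x = Rλ cos φ₀, y = Rφ, so h = 1 and k = cos 53.8° / cos φ.
At 67.6°: h = 1.000, k = 1.550; principal scales a = 1.550, b = 1.000.
sin(ω/2) = (a − b)/(a + b) = 0.5499/2.550 = 0.2156, so ω = 2 arcsin(0.2156) ≈ 24.9°.

24.9°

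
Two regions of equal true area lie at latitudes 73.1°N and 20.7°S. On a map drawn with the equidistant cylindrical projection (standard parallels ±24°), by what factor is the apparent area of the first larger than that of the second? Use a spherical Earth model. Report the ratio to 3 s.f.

In the equirectangular projection with standard parallel φ₀ = 24° (x = Rλ cos φ₀, y = Rφ), meridians are true-scale (h = 1) and the parallel scale is k = cos φ₀ / cos φ.
Areal scale at 73.1°: h·k = 1.000 × 3.143 = 3.143.
Areal scale at 20.7°: h·k = 1.000 × 0.9766 = 0.9766.
Ratio = 3.143/0.9766 ≈ 3.22.

3.22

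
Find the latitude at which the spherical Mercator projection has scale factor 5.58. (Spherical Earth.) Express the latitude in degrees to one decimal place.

79.7°

Mercator scale is k = sec φ = 1/cos φ.
1/cos φ = 5.58  ⇒  cos φ = 0.1792  ⇒  φ = arccos(0.1792) ≈ 79.7°.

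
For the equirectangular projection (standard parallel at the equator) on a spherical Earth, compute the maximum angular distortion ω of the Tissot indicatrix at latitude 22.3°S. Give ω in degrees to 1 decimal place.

4.5°

In the plate carrée (x = Rλ, y = Rφ), meridians are true-scale (h = 1) and parallels are stretched by k = sec φ.
At 22.3°: h = 1.000, k = 1.081; principal scales a = 1.081, b = 1.000.
sin(ω/2) = (a − b)/(a + b) = 0.08084/2.081 = 0.03885, so ω = 2 arcsin(0.03885) ≈ 4.5°.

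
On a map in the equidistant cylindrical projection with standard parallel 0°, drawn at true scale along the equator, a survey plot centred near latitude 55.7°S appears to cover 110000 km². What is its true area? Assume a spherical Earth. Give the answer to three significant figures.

62000 km²

In the plate carrée (x = Rλ, y = Rφ), meridians are true-scale (h = 1) and parallels are stretched by k = sec φ.
Areal scale = h·k = 1 × sec φ; at 55.7°, h = 1.000, k = 1.775, so h·k = 1.775.
True area = apparent / (areal scale) = 110000 / 1.775 ≈ 62000 km².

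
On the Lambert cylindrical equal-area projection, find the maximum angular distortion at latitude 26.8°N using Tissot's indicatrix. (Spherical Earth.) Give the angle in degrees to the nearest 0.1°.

13.0°

The Lambert cylindrical equal-area projection is the cylindrical equal-area projection with its standard parallel at the equator (φ₀ = 0). Cylindrical equal-area (φ₀ = 0°): h = cos φ / cos 0° along meridians, k = cos 0° / cos φ along parallels; h·k = 1.
At 26.8°: h = 0.8926, k = 1.120; principal scales a = 1.120, b = 0.8926.
sin(ω/2) = (a − b)/(a + b) = 0.2278/2.013 = 0.1131, so ω = 2 arcsin(0.1131) ≈ 13.0°.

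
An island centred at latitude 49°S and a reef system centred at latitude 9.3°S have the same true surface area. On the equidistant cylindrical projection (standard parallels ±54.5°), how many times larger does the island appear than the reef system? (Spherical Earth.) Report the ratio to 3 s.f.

The equidistant cylindrical projection with φ₀ = 54.5° has h = 1 (meridians true) and k = cos φ₀ / cos φ along parallels.
Areal scale at 49°: h·k = 1.000 × 0.8851 = 0.8851.
Areal scale at 9.3°: h·k = 1.000 × 0.5884 = 0.5884.
Ratio = 0.8851/0.5884 ≈ 1.50.

1.50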